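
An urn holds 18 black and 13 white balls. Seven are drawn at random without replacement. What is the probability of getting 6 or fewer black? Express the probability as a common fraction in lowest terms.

There are C(31,7) = 2629575 ways to choose the 7.
The complement is exactly 7 black: C(18,7)·C(13,0) = 31824.
Probability = 1 − 31824/2629575 = 2597751/2629575 = 22203/22475.

22203/22475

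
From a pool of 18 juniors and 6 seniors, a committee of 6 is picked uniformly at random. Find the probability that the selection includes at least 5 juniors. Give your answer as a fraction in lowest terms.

2499/4807

Total selections: C(24,6) = 134596.
Favorable selections (at least 5 juniors): C(18,5)·C(6,1) + C(18,6)·C(6,0) = 51408 + 18564 = 69972.
Probability = 69972/134596 = 2499/4807.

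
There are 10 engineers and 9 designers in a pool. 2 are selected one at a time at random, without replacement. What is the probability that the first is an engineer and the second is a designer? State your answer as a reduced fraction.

5/19

Multiply the conditional probabilities at each draw: 10/19 · 9/18 = 90/342 = 5/19.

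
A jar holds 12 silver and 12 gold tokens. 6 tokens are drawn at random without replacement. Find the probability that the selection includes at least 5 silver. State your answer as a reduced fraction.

Total selections: C(24,6) = 134596.
Favorable selections (at least 5 silver): C(12,5)·C(12,1) + C(12,6)·C(12,0) = 9504 + 924 = 10428.
Probability = 10428/134596 = 237/3059.

237/3059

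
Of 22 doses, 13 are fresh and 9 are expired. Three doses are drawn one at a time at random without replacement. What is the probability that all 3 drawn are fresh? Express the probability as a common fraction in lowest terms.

Multiply the conditional probabilities at each draw: 13/22 · 12/21 · 11/20 = 1716/9240 = 13/70.

13/70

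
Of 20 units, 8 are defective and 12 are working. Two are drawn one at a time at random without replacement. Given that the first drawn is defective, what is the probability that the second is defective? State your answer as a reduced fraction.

7/19

After removing one defective, 19 remain: 7 defective and 12 working.
So the probability the next is defective is 7/19.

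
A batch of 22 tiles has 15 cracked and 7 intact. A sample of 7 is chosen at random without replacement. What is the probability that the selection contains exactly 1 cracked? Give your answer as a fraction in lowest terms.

35/56848

Total number of selections: C(22,7) = 170544.
Selections with exactly 1 cracked: choose 1 of the 15 cracked and 6 of the 7 intact, C(15,1)·C(7,6) = 15·7 = 105.
Probability = 105/170544 = 35/56848.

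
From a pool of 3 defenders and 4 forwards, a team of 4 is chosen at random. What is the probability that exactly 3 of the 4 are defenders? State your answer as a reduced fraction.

Total number of selections: C(7,4) = 35.
Selections with exactly 3 defenders: choose 3 of the 3 defenders and 1 of the 4 forwards, C(3,3)·C(4,1) = 1·4 = 4.
Probability = 4/35.

4/35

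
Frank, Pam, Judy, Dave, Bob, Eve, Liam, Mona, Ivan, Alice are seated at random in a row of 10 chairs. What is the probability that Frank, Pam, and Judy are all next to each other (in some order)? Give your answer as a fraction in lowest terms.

1/15

There are 10! = 3628800 arrangements.
Treat the three as one block: 8! placements × 3! orders within the block = 40320·6 = 241920.
Probability = 241920/3628800 = 1/15.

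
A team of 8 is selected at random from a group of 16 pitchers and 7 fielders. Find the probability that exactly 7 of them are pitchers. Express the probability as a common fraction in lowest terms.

3640/22287

Total number of selections: C(23,8) = 490314.
Selections with exactly 7 pitchers: choose 7 of the 16 pitchers and 1 of the 7 fielders, C(16,7)·C(7,1) = 11440·7 = 80080.
Probability = 80080/490314 = 3640/22287.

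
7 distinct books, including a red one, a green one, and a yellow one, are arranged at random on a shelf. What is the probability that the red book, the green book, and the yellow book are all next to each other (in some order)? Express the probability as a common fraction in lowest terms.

1/7

There are 7! = 5040 arrangements.
Treat the three as one block: 5! placements × 3! orders within the block = 120·6 = 720.
Probability = 720/5040 = 1/7.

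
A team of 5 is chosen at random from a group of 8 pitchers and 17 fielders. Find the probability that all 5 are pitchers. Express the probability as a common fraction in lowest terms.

4/3795

There are C(25,5) = 53130 possible selections.
Selections with all pitchers: C(8,5) = 56.
Probability = 56/53130 = 4/3795.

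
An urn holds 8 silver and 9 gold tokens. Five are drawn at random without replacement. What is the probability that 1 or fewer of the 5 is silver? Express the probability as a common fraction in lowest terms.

There are C(17,5) = 6188 ways to choose the 5.
Favorable selections (1 or fewer silver): C(8,0)·C(9,5) + C(8,1)·C(9,4) = 126 + 1008 = 1134.
Probability = 1134/6188 = 81/442.

81/442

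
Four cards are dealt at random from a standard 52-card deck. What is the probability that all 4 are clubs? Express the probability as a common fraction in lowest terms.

There are C(52,4) = 270725 possible 4-card hands.
Hands that are all clubs: C(13,4) = 715.
Probability = 715/270725 = 11/4165.

11/4165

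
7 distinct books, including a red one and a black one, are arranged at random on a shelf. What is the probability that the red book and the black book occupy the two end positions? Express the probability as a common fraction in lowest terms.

1/21

There are 7! = 5040 arrangements.
Place the red book and the black book at the ends in 2 ways, arrange the remaining 5 in 5! = 120 ways: 2·120 = 240.
Probability = 240/5040 = 1/21.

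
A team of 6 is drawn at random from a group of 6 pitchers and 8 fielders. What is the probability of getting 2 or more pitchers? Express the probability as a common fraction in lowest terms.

29/33

There are C(14,6) = 3003 ways to choose the 6.
Favorable selections (2 or more pitchers): C(6,2)·C(8,4) + C(6,3)·C(8,3) + C(6,4)·C(8,2) + C(6,5)·C(8,1) + C(6,6)·C(8,0) = 1050 + 1120 + 420 + 48 + 1 = 2639.
Probability = 2639/3003 = 29/33.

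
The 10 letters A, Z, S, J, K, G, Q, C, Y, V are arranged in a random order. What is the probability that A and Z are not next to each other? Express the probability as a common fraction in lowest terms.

There are 10! = 3628800 arrangements.
Arrangements with A and Z adjacent: 2·9! = 725760.
So not adjacent: 3628800 − 725760 = 2903040, probability 2903040/3628800 = 4/5.

4/5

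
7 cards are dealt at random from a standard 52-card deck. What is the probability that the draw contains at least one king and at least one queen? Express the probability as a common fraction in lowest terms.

There are C(52,7) = 133784560 possible draws.
By inclusion-exclusion on the complements, draws missing all kings or all queens: C(48,7) + C(48,7) − C(44,7) = 73629072 + 73629072 − 38320568 = 108937576.
So draws with at least one of each: 133784560 − 108937576 = 24846984, probability 24846984/133784560 = 3105873/16723070.

3105873/16723070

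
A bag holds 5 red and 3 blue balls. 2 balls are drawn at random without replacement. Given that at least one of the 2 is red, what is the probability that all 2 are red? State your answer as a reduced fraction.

2/5

Work in counts. Selections with at least one red: C(8,2) − C(3,2) = 28 − 3 = 25.
Of those, selections where all 2 are red: C(5,2) = 10.
Conditional probability = 10/25 = 2/5.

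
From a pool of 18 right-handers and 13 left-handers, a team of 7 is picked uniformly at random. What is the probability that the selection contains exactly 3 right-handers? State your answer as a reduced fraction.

2992/13485

The sample space is all 7-subsets of the 31: C(31,7) = 2629575.
Selections with exactly 3 right-handers: choose 3 of the 18 right-handers and 4 of the 13 left-handers, C(18,3)·C(13,4) = 816·715 = 583440.
Probability = 583440/2629575 = 2992/13485.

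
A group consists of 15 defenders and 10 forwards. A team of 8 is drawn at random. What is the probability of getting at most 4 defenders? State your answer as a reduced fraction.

There are C(25,8) = 1081575 ways to choose the 8.
Count the complement (more than 4 defenders): C(15,5)·C(10,3) + C(15,6)·C(10,2) + C(15,7)·C(10,1) + C(15,8)·C(10,0) = 360360 + 225225 + 64350 + 6435 = 656370.
Probability = 1 − 656370/1081575 = 425205/1081575 = 859/2185.

859/2185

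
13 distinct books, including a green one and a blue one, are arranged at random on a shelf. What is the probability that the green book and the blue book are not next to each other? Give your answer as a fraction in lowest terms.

There are 13! = 6227020800 arrangements.
Arrangements with the green book and the blue book adjacent: 2·12! = 958003200.
So not adjacent: 6227020800 − 958003200 = 5269017600, probability 5269017600/6227020800 = 11/13.

11/13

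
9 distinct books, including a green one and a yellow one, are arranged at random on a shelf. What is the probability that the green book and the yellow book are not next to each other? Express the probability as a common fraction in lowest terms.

7/9

There are 9! = 362880 arrangements.
Arrangements with the green book and the yellow book adjacent: 2·8! = 80640.
So not adjacent: 362880 − 80640 = 282240, probability 282240/362880 = 7/9.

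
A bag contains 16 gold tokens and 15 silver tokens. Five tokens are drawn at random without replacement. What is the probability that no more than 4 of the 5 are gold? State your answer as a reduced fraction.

There are C(31,5) = 169911 ways to choose the 5.
Favorable selections (no more than 4 gold): C(16,0)·C(15,5) + C(16,1)·C(15,4) + C(16,2)·C(15,3) + C(16,3)·C(15,2) + C(16,4)·C(15,1) = 3003 + 21840 + 54600 + 58800 + 27300 = 165543.
Probability = 165543/169911 = 7883/8091.

7883/8091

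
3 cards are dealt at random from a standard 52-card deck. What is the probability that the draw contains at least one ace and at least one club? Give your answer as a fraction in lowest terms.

There are C(52,3) = 22100 possible draws.
By inclusion-exclusion on the complements, draws missing all aces or all clubs: C(48,3) + C(39,3) − C(36,3) = 17296 + 9139 − 7140 = 19295.
So draws with at least one of each: 22100 − 19295 = 2805, probability 2805/22100 = 33/260.

33/260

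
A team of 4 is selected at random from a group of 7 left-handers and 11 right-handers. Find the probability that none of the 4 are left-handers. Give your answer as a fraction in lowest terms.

There are C(18,4) = 3060 possible selections.
Selections with no left-handers (all right-handers): C(11,4) = 330.
Probability = 330/3060 = 11/102.

11/102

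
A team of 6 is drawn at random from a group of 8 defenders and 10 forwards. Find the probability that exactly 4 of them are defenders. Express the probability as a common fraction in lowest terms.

The sample space is all 6-subsets of the 18: C(18,6) = 18564.
Selections with exactly 4 defenders: choose 4 of the 8 defenders and 2 of the 10 forwards, C(8,4)·C(10,2) = 70·45 = 3150.
Probability = 3150/18564 = 75/442.

75/442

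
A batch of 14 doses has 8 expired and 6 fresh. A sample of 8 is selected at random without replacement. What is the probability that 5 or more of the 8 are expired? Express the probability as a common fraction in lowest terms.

227/429

Total selections: C(14,8) = 3003.
Count the complement (fewer than 5 expired): C(8,2)·C(6,6) + C(8,3)·C(6,5) + C(8,4)·C(6,4) = 28 + 336 + 1050 = 1414.
Probability = 1 − 1414/3003 = 1589/3003 = 227/429.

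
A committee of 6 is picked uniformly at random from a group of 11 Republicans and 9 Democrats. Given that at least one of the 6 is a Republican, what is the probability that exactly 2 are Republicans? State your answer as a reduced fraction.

105/586

Work in counts. Selections with at least one Republican: C(20,6) − C(9,6) = 38760 − 84 = 38676.
Of those, selections where exactly 2 are Republicans: C(11,2)·C(9,4) = 55·126 = 6930.
Conditional probability = 6930/38676 = 105/586.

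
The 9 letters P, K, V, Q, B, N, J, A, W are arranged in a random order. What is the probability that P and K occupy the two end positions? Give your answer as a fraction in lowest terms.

1/36

There are 9! = 362880 arrangements.
Place P and K at the ends in 2 ways, arrange the remaining 7 in 7! = 5040 ways: 2·5040 = 10080.
Probability = 10080/362880 = 1/36.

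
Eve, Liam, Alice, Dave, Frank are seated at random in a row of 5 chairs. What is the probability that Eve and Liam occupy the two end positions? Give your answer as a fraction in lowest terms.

1/10

There are 5! = 120 arrangements.
Place Eve and Liam at the ends in 2 ways, arrange the remaining 3 in 3! = 6 ways: 2·6 = 12.
Probability = 12/120 = 1/10.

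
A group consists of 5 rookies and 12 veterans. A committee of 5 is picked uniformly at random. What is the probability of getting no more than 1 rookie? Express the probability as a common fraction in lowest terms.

There are C(17,5) = 6188 ways to choose the 5.
Favorable selections (no more than 1 rookie): C(5,0)·C(12,5) + C(5,1)·C(12,4) = 792 + 2475 = 3267.
Probability = 3267/6188.

3267/6188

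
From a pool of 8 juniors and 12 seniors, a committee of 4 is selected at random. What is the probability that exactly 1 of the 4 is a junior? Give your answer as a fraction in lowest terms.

352/969

Total number of selections: C(20,4) = 4845.
Selections with exactly 1 junior: choose 1 of the 8 juniors and 3 of the 12 seniors, C(8,1)·C(12,3) = 8·220 = 1760.
Probability = 1760/4845 = 352/969.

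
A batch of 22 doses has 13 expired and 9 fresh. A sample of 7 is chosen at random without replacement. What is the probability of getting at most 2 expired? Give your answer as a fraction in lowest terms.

83/1292

Total selections: C(22,7) = 170544.
Favorable selections (at most 2 expired): C(13,0)·C(9,7) + C(13,1)·C(9,6) + C(13,2)·C(9,5) = 36 + 1092 + 9828 = 10956.
Probability = 10956/170544 = 83/1292.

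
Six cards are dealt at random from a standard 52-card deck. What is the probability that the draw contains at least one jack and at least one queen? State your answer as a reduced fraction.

718637/5089630

There are C(52,6) = 20358520 possible draws.
By inclusion-exclusion on the complements, draws missing all jacks or all queens: C(48,6) + C(48,6) − C(44,6) = 12271512 + 12271512 − 7059052 = 17483972.
So draws with at least one of each: 20358520 − 17483972 = 2874548, probability 2874548/20358520 = 718637/5089630.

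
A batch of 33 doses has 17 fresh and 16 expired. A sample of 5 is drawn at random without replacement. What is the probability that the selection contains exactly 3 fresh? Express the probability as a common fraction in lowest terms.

The sample space is all 5-subsets of the 33: C(33,5) = 237336.
Selections with exactly 3 fresh: choose 3 of the 17 fresh and 2 of the 16 expired, C(17,3)·C(16,2) = 680·120 = 81600.
Probability = 81600/237336 = 3400/9889.

3400/9889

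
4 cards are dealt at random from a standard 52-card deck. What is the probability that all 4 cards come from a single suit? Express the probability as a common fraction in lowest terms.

There are C(52,4) = 270725 possible 4-card hands.
Hands of one suit: 4 suits × C(13,4) = 4·715 = 2860.
Probability = 2860/270725 = 44/4165.

44/4165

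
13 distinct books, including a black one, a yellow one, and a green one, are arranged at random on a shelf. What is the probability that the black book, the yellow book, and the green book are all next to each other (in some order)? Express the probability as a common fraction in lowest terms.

There are 13! = 6227020800 arrangements.
Treat the three as one block: 11! placements × 3! orders within the block = 39916800·6 = 239500800.
Probability = 239500800/6227020800 = 1/26.

1/26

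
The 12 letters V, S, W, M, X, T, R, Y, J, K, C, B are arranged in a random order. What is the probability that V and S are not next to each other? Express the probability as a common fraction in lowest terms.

There are 12! = 479001600 arrangements.
Arrangements with V and S adjacent: 2·11! = 79833600.
So not adjacent: 479001600 − 79833600 = 399168000, probability 399168000/479001600 = 5/6.

5/6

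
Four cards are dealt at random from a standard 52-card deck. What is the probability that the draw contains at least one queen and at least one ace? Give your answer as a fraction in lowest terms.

1332/20825

There are C(52,4) = 270725 possible draws.
By inclusion-exclusion on the complements, draws missing all queens or all aces: C(48,4) + C(48,4) − C(44,4) = 194580 + 194580 − 135751 = 253409.
So draws with at least one of each: 270725 − 253409 = 17316, probability 17316/270725 = 1332/20825.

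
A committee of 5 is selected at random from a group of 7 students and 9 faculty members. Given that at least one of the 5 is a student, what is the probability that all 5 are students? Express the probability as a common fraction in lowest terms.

1/202

Work in counts. Selections with at least one student: C(16,5) − C(9,5) = 4368 − 126 = 4242.
Of those, selections where all 5 are students: C(7,5) = 21.
Conditional probability = 21/4242 = 1/202.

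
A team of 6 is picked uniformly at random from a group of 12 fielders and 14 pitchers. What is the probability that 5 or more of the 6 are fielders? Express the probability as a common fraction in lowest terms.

There are C(26,6) = 230230 ways to choose the 6.
Favorable selections (5 or more fielders): C(12,5)·C(14,1) + C(12,6)·C(14,0) = 11088 + 924 = 12012.
Probability = 12012/230230 = 6/115.

6/115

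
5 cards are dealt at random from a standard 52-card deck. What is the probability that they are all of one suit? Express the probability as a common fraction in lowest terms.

33/16660

There are C(52,5) = 2598960 possible 5-card hands.
Hands of one suit: 4 suits × C(13,5) = 4·1287 = 5148.
Probability = 5148/2598960 = 33/16660.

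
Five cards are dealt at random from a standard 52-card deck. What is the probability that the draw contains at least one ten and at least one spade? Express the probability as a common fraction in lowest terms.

229297/866320

There are C(52,5) = 2598960 possible draws.
By inclusion-exclusion on the complements, draws missing all tens or all spades: C(48,5) + C(39,5) − C(36,5) = 1712304 + 575757 − 376992 = 1911069.
So draws with at least one of each: 2598960 − 1911069 = 687891, probability 687891/2598960 = 229297/866320.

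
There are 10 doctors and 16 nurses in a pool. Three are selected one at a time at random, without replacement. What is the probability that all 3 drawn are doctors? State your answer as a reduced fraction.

3/65

Multiply the conditional probabilities at each draw: 10/26 · 9/25 · 8/24 = 720/15600 = 3/65.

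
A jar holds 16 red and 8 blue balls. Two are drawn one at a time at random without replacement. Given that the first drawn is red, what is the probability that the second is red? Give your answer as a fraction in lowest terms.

After removing one red, 23 remain: 15 red and 8 blue.
So the probability the next is red is 15/23.

15/23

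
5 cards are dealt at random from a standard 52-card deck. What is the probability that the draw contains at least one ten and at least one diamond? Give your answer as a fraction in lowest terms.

229297/866320

There are C(52,5) = 2598960 possible draws.
By inclusion-exclusion on the complements, draws missing all tens or all diamonds: C(48,5) + C(39,5) − C(36,5) = 1712304 + 575757 − 376992 = 1911069.
So draws with at least one of each: 2598960 − 1911069 = 687891, probability 687891/2598960 = 229297/866320.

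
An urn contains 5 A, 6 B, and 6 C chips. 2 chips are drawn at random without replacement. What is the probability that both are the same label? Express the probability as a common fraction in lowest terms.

There are C(17,2) = 136 ways to draw 2 chips.
All same label: C(5,2) + C(6,2) + C(6,2) = 10 + 15 + 15 = 40.
Probability = 40/136 = 5/17.

5/17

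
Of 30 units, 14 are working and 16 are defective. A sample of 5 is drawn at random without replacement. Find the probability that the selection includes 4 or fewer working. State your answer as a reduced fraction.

There are C(30,5) = 142506 ways to choose the 5.
The complement is exactly 5 working: C(14,5)·C(16,0) = 2002.
Probability = 1 − 2002/142506 = 140504/142506 = 772/783.

772/783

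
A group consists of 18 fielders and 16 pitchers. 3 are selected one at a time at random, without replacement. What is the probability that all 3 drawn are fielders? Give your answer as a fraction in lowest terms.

3/22

Multiply the conditional probabilities at each draw: 18/34 · 17/33 · 16/32 = 4896/35904 = 3/22.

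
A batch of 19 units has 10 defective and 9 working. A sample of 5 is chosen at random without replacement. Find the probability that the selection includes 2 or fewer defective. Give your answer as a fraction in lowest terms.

287/646

There are C(19,5) = 11628 ways to choose the 5.
Favorable selections (2 or fewer defective): C(10,0)·C(9,5) + C(10,1)·C(9,4) + C(10,2)·C(9,3) = 126 + 1260 + 3780 = 5166.
Probability = 5166/11628 = 287/646.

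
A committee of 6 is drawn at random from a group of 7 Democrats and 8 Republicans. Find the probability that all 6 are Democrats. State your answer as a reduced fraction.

1/715

There are C(15,6) = 5005 possible selections.
Selections with all Democrats: C(7,6) = 7.
Probability = 7/5005 = 1/715.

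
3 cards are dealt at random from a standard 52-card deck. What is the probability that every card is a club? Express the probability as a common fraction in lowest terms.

There are C(52,3) = 22100 possible 3-card hands.
Hands that are all clubs: C(13,3) = 286.
Probability = 286/22100 = 11/850.

11/850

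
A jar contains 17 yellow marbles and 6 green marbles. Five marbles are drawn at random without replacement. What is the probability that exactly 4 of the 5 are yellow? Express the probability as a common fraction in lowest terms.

The sample space is all 5-subsets of the 23: C(23,5) = 33649.
Selections with exactly 4 yellow: choose 4 of the 17 yellow and 1 of the 6 green, C(17,4)·C(6,1) = 2380·6 = 14280.
Probability = 14280/33649 = 2040/4807.

2040/4807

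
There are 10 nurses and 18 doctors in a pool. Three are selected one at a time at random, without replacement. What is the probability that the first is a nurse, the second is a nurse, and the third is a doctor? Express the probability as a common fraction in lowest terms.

Multiply the conditional probabilities at each draw: 10/28 · 9/27 · 18/26 = 1620/19656 = 15/182.

15/182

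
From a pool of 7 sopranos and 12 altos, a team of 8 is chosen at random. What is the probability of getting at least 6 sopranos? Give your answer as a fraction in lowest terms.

79/12597

There are C(19,8) = 75582 ways to choose the 8.
Favorable selections (at least 6 sopranos): C(7,6)·C(12,2) + C(7,7)·C(12,1) = 462 + 12 = 474.
Probability = 474/75582 = 79/12597.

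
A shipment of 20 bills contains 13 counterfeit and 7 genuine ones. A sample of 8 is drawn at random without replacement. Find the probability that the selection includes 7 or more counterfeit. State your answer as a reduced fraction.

There are C(20,8) = 125970 ways to choose the 8.
Favorable selections (7 or more counterfeit): C(13,7)·C(7,1) + C(13,8)·C(7,0) = 12012 + 1287 = 13299.
Probability = 13299/125970 = 341/3230.

341/3230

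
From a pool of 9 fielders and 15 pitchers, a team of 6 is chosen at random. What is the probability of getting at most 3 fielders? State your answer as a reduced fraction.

4264/4807

Total selections: C(24,6) = 134596.
Count the complement (more than 3 fielders): C(9,4)·C(15,2) + C(9,5)·C(15,1) + C(9,6)·C(15,0) = 13230 + 1890 + 84 = 15204.
Probability = 1 − 15204/134596 = 119392/134596 = 4264/4807.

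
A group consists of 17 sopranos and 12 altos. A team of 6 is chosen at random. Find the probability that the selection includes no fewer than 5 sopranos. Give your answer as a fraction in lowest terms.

Total selections: C(29,6) = 475020.
Favorable selections (no fewer than 5 sopranos): C(17,5)·C(12,1) + C(17,6)·C(12,0) = 74256 + 12376 = 86632.
Probability = 86632/475020 = 238/1305.

238/1305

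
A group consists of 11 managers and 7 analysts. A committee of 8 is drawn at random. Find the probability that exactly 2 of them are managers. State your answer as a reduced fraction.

35/3978

The sample space is all 8-subsets of the 18: C(18,8) = 43758.
Selections with exactly 2 managers: choose 2 of the 11 managers and 6 of the 7 analysts, C(11,2)·C(7,6) = 55·7 = 385.
Probability = 385/43758 = 35/3978.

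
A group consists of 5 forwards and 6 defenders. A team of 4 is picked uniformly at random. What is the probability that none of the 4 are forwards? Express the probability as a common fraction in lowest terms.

There are C(11,4) = 330 possible selections.
Selections with no forwards (all defenders): C(6,4) = 15.
Probability = 15/330 = 1/22.

1/22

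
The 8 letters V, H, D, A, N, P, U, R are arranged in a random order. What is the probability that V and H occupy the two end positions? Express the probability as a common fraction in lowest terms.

1/28

There are 8! = 40320 arrangements.
Place V and H at the ends in 2 ways, arrange the remaining 6 in 6! = 720 ways: 2·720 = 1440.
Probability = 1440/40320 = 1/28.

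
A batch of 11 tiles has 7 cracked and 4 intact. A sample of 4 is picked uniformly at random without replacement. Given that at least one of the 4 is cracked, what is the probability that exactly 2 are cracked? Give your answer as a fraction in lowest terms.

Work in counts. Selections with at least one cracked: C(11,4) − C(4,4) = 330 − 1 = 329.
Of those, selections where exactly 2 are cracked: C(7,2)·C(4,2) = 21·6 = 126.
Conditional probability = 126/329 = 18/47.

18/47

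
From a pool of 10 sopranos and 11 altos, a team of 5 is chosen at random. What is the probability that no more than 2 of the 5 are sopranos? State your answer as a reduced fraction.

Total selections: C(21,5) = 20349.
Favorable selections (no more than 2 sopranos): C(10,0)·C(11,5) + C(10,1)·C(11,4) + C(10,2)·C(11,3) = 462 + 3300 + 7425 = 11187.
Probability = 11187/20349 = 1243/2261.

1243/2261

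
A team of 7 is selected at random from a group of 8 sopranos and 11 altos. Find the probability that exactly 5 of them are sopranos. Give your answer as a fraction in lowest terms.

Total number of selections: C(19,7) = 50388.
Selections with exactly 5 sopranos: choose 5 of the 8 sopranos and 2 of the 11 altos, C(8,5)·C(11,2) = 56·55 = 3080.
Probability = 3080/50388 = 770/12597.

770/12597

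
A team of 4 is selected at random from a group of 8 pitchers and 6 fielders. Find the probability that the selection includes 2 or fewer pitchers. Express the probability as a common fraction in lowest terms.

85/143

There are C(14,4) = 1001 ways to choose the 4.
Count the complement (more than 2 pitchers): C(8,3)·C(6,1) + C(8,4)·C(6,0) = 336 + 70 = 406.
Probability = 1 − 406/1001 = 595/1001 = 85/143.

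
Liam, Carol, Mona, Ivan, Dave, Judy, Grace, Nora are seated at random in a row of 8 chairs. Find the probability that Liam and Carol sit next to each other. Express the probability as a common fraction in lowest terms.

1/4

There are 8! = 40320 arrangements.
Treat Liam and Carol as a block: 7! arrangements of the blocks × 2 orders within the block = 2·5040 = 10080.
Probability = 10080/40320 = 1/4.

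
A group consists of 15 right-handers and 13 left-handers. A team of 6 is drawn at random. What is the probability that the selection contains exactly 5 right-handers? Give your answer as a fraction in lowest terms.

The sample space is all 6-subsets of the 28: C(28,6) = 376740.
Selections with exactly 5 right-handers: choose 5 of the 15 right-handers and 1 of the 13 left-handers, C(15,5)·C(13,1) = 3003·13 = 39039.
Probability = 39039/376740 = 143/1380.

143/1380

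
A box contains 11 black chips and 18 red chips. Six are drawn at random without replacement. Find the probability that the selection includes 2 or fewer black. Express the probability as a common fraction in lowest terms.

Total selections: C(29,6) = 475020.
Favorable selections (2 or fewer black): C(11,0)·C(18,6) + C(11,1)·C(18,5) + C(11,2)·C(18,4) = 18564 + 94248 + 168300 = 281112.
Probability = 281112/475020 = 1802/3045.

1802/3045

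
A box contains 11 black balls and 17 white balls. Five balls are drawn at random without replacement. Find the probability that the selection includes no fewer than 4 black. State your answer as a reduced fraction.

There are C(28,5) = 98280 ways to choose the 5.
Favorable selections (no fewer than 4 black): C(11,4)·C(17,1) + C(11,5)·C(17,0) = 5610 + 462 = 6072.
Probability = 6072/98280 = 253/4095.

253/4095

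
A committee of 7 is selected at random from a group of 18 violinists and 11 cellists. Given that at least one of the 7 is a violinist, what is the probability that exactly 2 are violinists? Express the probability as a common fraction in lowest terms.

Work in counts. Selections with at least one violinist: C(29,7) − C(11,7) = 1560780 − 330 = 1560450.
Of those, selections where exactly 2 are violinists: C(18,2)·C(11,5) = 153·462 = 70686.
Conditional probability = 70686/1560450 = 11781/260075.

11781/260075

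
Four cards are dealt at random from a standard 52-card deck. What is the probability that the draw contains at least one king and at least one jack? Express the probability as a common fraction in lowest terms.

There are C(52,4) = 270725 possible draws.
By inclusion-exclusion on the complements, draws missing all kings or all jacks: C(48,4) + C(48,4) − C(44,4) = 194580 + 194580 − 135751 = 253409.
So draws with at least one of each: 270725 − 253409 = 17316, probability 17316/270725 = 1332/20825.

1332/20825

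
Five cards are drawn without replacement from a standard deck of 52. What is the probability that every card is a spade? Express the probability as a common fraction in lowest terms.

33/66640

There are C(52,5) = 2598960 possible 5-card hands.
Hands that are all spades: C(13,5) = 1287.
Probability = 1287/2598960 = 33/66640.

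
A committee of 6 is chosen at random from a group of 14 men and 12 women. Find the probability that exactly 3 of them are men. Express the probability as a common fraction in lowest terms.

Total number of selections: C(26,6) = 230230.
Selections with exactly 3 men: choose 3 of the 14 men and 3 of the 12 women, C(14,3)·C(12,3) = 364·220 = 80080.
Probability = 80080/230230 = 8/23.

8/23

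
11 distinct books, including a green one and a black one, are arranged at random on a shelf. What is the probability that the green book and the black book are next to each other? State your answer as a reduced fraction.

2/11

There are 11! = 39916800 arrangements.
Treat the green book and the black book as a block: 10! arrangements of the blocks × 2 orders within the block = 2·3628800 = 7257600.
Probability = 7257600/39916800 = 2/11.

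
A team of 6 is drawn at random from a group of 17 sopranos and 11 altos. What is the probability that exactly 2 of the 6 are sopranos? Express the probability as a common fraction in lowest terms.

748/6279

The sample space is all 6-subsets of the 28: C(28,6) = 376740.
Selections with exactly 2 sopranos: choose 2 of the 17 sopranos and 4 of the 11 altos, C(17,2)·C(11,4) = 136·330 = 44880.
Probability = 44880/376740 = 748/6279.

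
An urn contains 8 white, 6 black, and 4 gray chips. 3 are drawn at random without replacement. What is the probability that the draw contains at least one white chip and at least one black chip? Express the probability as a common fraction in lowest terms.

10/17

There are C(18,3) = 816 possible draws.
By inclusion-exclusion on the complements, draws missing all white or all black: C(10,3) + C(12,3) − C(4,3) = 120 + 220 − 4 = 336.
So draws with at least one of each: 816 − 336 = 480, probability 480/816 = 10/17.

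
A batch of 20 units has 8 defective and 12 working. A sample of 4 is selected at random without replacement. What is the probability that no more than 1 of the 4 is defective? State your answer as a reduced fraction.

451/969

There are C(20,4) = 4845 ways to choose the 4.
Favorable selections (no more than 1 defective): C(8,0)·C(12,4) + C(8,1)·C(12,3) = 495 + 1760 = 2255.
Probability = 2255/4845 = 451/969.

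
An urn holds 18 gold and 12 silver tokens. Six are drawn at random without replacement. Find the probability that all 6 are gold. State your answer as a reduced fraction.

68/2175

There are C(30,6) = 593775 possible selections.
Selections with all gold: C(18,6) = 18564.
Probability = 18564/593775 = 68/2175.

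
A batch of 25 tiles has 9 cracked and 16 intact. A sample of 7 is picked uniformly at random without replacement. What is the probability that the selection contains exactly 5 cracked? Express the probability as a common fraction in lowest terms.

Total number of selections: C(25,7) = 480700.
Selections with exactly 5 cracked: choose 5 of the 9 cracked and 2 of the 16 intact, C(9,5)·C(16,2) = 126·120 = 15120.
Probability = 15120/480700 = 756/24035.

756/24035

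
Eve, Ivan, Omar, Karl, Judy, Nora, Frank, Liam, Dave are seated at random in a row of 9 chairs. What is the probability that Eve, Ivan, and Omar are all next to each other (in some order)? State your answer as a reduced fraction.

1/12

There are 9! = 362880 arrangements.
Treat the three as one block: 7! placements × 3! orders within the block = 5040·6 = 30240.
Probability = 30240/362880 = 1/12.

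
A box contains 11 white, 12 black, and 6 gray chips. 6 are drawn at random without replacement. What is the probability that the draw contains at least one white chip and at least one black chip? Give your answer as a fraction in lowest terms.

148027/158340

There are C(29,6) = 475020 possible draws.
By inclusion-exclusion on the complements, draws missing all white or all black: C(18,6) + C(17,6) − C(6,6) = 18564 + 12376 − 1 = 30939.
So draws with at least one of each: 475020 − 30939 = 444081, probability 444081/475020 = 148027/158340.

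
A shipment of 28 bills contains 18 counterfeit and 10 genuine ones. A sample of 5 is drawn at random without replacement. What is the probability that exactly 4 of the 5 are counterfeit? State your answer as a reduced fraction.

85/273

There are C(28,5) = 98280 ways to choose 5 from 28.
Selections with exactly 4 counterfeit: choose 4 of the 18 counterfeit and 1 of the 10 genuine, C(18,4)·C(10,1) = 3060·10 = 30600.
Probability = 30600/98280 = 85/273.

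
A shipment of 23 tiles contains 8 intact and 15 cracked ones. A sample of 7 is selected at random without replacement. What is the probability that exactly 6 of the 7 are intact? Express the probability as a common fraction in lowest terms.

140/81719

There are C(23,7) = 245157 ways to choose 7 from 23.
Selections with exactly 6 intact: choose 6 of the 8 intact and 1 of the 15 cracked, C(8,6)·C(15,1) = 28·15 = 420.
Probability = 420/245157 = 140/81719.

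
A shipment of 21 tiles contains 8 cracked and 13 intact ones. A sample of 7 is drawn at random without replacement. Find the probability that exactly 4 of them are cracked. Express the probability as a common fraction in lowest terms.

1001/5814

The sample space is all 7-subsets of the 21: C(21,7) = 116280.
Selections with exactly 4 cracked: choose 4 of the 8 cracked and 3 of the 13 intact, C(8,4)·C(13,3) = 70·286 = 20020.
Probability = 20020/116280 = 1001/5814.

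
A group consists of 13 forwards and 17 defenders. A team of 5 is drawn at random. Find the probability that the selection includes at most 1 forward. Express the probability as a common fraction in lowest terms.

Total selections: C(30,5) = 142506.
Favorable selections (at most 1 forward): C(13,0)·C(17,5) + C(13,1)·C(17,4) = 6188 + 30940 = 37128.
Probability = 37128/142506 = 68/261.

68/261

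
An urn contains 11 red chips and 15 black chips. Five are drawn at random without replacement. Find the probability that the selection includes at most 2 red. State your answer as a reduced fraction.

301/460

Total selections: C(26,5) = 65780.
Favorable selections (at most 2 red): C(11,0)·C(15,5) + C(11,1)·C(15,4) + C(11,2)·C(15,3) = 3003 + 15015 + 25025 = 43043.
Probability = 43043/65780 = 301/460.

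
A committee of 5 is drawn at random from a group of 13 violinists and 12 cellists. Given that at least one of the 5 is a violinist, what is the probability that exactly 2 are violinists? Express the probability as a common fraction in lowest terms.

Work in counts. Selections with at least one violinist: C(25,5) − C(12,5) = 53130 − 792 = 52338.
Of those, selections where exactly 2 are violinists: C(13,2)·C(12,3) = 78·220 = 17160.
Conditional probability = 17160/52338 = 20/61.

20/61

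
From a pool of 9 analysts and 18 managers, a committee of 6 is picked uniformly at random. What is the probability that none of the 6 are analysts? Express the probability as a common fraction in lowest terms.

There are C(27,6) = 296010 possible selections.
Selections with no analysts (all managers): C(18,6) = 18564.
Probability = 18564/296010 = 238/3795.

238/3795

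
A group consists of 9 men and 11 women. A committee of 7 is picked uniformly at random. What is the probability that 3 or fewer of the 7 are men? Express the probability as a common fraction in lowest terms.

407/646

Total selections: C(20,7) = 77520.
Favorable selections (3 or fewer men): C(9,0)·C(11,7) + C(9,1)·C(11,6) + C(9,2)·C(11,5) + C(9,3)·C(11,4) = 330 + 4158 + 16632 + 27720 = 48840.
Probability = 48840/77520 = 407/646.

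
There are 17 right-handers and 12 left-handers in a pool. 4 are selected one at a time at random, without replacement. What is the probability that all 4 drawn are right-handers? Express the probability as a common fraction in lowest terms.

340/3393

Multiply the conditional probabilities at each draw: 17/29 · 16/28 · 15/27 · 14/26 = 57120/570024 = 340/3393.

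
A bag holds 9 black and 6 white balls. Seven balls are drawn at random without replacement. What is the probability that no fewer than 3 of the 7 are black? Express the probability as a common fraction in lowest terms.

There are C(15,7) = 6435 ways to choose the 7.
Count the complement (fewer than 3 black): C(9,1)·C(6,6) + C(9,2)·C(6,5) = 9 + 216 = 225.
Probability = 1 − 225/6435 = 6210/6435 = 138/143.

138/143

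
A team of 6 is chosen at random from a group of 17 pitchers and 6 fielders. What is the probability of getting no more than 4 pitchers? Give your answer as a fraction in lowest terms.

Total selections: C(23,6) = 100947.
Count the complement (more than 4 pitchers): C(17,5)·C(6,1) + C(17,6)·C(6,0) = 37128 + 12376 = 49504.
Probability = 1 − 49504/100947 = 51443/100947 = 7349/14421.

7349/14421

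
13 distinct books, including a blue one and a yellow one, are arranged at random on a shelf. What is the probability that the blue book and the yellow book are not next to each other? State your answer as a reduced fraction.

There are 13! = 6227020800 arrangements.
Arrangements with the blue book and the yellow book adjacent: 2·12! = 958003200.
So not adjacent: 6227020800 − 958003200 = 5269017600, probability 5269017600/6227020800 = 11/13.

11/13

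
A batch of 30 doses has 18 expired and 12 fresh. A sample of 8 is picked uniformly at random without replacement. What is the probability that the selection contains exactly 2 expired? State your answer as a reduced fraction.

The sample space is all 8-subsets of the 30: C(30,8) = 5852925.
Selections with exactly 2 expired: choose 2 of the 18 expired and 6 of the 12 fresh, C(18,2)·C(12,6) = 153·924 = 141372.
Probability = 141372/5852925 = 5236/216775.

5236/216775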